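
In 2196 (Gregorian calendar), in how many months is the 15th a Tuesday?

Check the 15th of each month of 2196: Jan 15: Fri, Feb 15: Mon, Mar 15: Tue, Apr 15: Fri, May 15: Sun, Jun 15: Wed, Jul 15: Fri, Aug 15: Mon, Sep 15: Thu, Oct 15: Sat, Nov 15: Tue, Dec 15: Thu.
Tuesday occurs in March, November — 2 months.

2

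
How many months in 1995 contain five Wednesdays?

A month of length L has five Wednesdays iff its first Wednesday is on day ≤ L−28 (so day 1–3 in a 31-day month, 1–2 in a 30-day month, day 1 in a leap February).
Checking each month of 1995: Jan starts Sun (31d); Feb starts Wed (28d); Mar starts Wed (31d) ✓; Apr starts Sat (30d); May starts Mon (31d) ✓; Jun starts Thu (30d); Jul starts Sat (31d); Aug starts Tue (31d) ✓; Sep starts Fri (30d); Oct starts Sun (31d); Nov starts Wed (30d) ✓; Dec starts Fri (31d).
Five-Wednesday months: March, May, August, November → 4.

4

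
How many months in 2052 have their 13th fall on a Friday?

2

Check the 13th of each month of 2052: Jan 13: Sat, Feb 13: Tue, Mar 13: Wed, Apr 13: Sat, May 13: Mon, Jun 13: Thu, Jul 13: Sat, Aug 13: Tue, Sep 13: Fri, Oct 13: Sun, Nov 13: Wed, Dec 13: Fri.
Friday occurs in September, December — 2 months.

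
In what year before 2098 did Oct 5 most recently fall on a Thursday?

2090

From one year to the next, a fixed date's weekday advances by 1, or by 2 when a Feb 29 lies between the two dates.
2098: October 5 is Sunday.
2097: Saturday (−1)
2096: Friday (−1)
2095: Wednesday (−2)
2094: Tuesday (−1)
2093: Monday (−1)
2092: Sunday (−1)
2091: Friday (−2)
2090: Thursday (−1)
Oct 5 falls on a Thursday in 2090.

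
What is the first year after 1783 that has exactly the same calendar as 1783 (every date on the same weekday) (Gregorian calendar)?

1794

Two years share a calendar iff Jan 1 falls on the same weekday and both are leap or both are common. 1783: Jan 1 is Wednesday, common year.
1784: Jan 1 Thursday, leap
1785: Jan 1 Saturday, common
1786: Jan 1 Sunday, common
1787: Jan 1 Monday, common
1788: Jan 1 Tuesday, leap
1789: Jan 1 Thursday, common
1790: Jan 1 Friday, common
1791: Jan 1 Saturday, common
1792: Jan 1 Sunday, leap
1793: Jan 1 Tuesday, common
1794: Jan 1 Wednesday, common
1794 matches on both conditions.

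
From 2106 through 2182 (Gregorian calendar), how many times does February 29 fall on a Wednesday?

Leap years in 2106–2182: 19 of them.
Feb 29 weekday advances by 5 (mod 7) from one leap year to the next four years later (or differs when a century non-leap intervenes).
Leap-day weekdays: 2108:Wed✓ 2112:Mon 2116:Sat 2120:Thu 2124:Tue 2128:Sun 2132:Fri 2136:Wed✓ 2140:Mon 2144:Sat 2148:Thu 2152:Tue 2156:Sun 2160:Fri 2164:Wed✓ 2168:Mon 2172:Sat 2176:Thu 2180:Tue
Wednesday: 2108, 2136, 2164 → 3.

3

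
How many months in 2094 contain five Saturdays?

A month of length L has five Saturdays iff its first Saturday is on day ≤ L−28 (so day 1–3 in a 31-day month, 1–2 in a 30-day month, day 1 in a leap February).
Checking each month of 2094: Jan starts Fri (31d) ✓; Feb starts Mon (28d); Mar starts Mon (31d); Apr starts Thu (30d); May starts Sat (31d) ✓; Jun starts Tue (30d); Jul starts Thu (31d) ✓; Aug starts Sun (31d); Sep starts Wed (30d); Oct starts Fri (31d) ✓; Nov starts Mon (30d); Dec starts Wed (31d).
Five-Saturday months: January, May, July, October → 4.

4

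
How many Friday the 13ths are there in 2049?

Check the 13th of each month of 2049: Jan 13: Wed, Feb 13: Sat, Mar 13: Sat, Apr 13: Tue, May 13: Thu, Jun 13: Sun, Jul 13: Tue, Aug 13: Fri, Sep 13: Mon, Oct 13: Wed, Nov 13: Sat, Dec 13: Mon.
Friday occurs in August — 1 month.

1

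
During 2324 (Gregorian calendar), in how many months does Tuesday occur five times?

A month of length L has five Tuesdays iff its first Tuesday is on day ≤ L−28 (so day 1–3 in a 31-day month, 1–2 in a 30-day month, day 1 in a leap February).
Checking each month of 2324: Jan starts Tue (31d) ✓; Feb starts Fri (29d); Mar starts Sat (31d); Apr starts Tue (30d) ✓; May starts Thu (31d); Jun starts Sun (30d); Jul starts Tue (31d) ✓; Aug starts Fri (31d); Sep starts Mon (30d) ✓; Oct starts Wed (31d); Nov starts Sat (30d); Dec starts Mon (31d) ✓.
Five-Tuesday months: January, April, July, September, December → 5.

5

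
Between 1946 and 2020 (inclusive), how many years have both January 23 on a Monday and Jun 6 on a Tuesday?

Check each year's weekday for January 23 and Jun 6:
  1946: Wed/Thu  1947: Thu/Fri  1948: Fri/Sun  1949: Sun/Mon  1950: Mon/Tue ✓  1951: Tue/Wed  1952: Wed/Fri  1953: Fri/Sat  1954: Sat/Sun  1955: Sun/Mon  1956: Mon/Wed  1957: Wed/Thu  1958: Thu/Fri  1959: Fri/Sat  …(47 more)…  2007: Tue/Wed  2008: Wed/Fri  2009: Fri/Sat  2010: Sat/Sun  2011: Sun/Mon  2012: Mon/Wed  2013: Wed/Thu  2014: Thu/Fri  2015: Fri/Sat  2016: Sat/Mon  2017: Mon/Tue ✓  2018: Tue/Wed  2019: Wed/Thu  2020: Thu/Sat
Both conditions hold in: 1950, 1961, 1967, 1978, 1989, 1995, 2006, 2017 — 8.

8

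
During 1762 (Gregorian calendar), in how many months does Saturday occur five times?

4

A month of length L has five Saturdays iff its first Saturday is on day ≤ L−28 (so day 1–3 in a 31-day month, 1–2 in a 30-day month, day 1 in a leap February).
Checking each month of 1762: Jan starts Fri (31d) ✓; Feb starts Mon (28d); Mar starts Mon (31d); Apr starts Thu (30d); May starts Sat (31d) ✓; Jun starts Tue (30d); Jul starts Thu (31d) ✓; Aug starts Sun (31d); Sep starts Wed (30d); Oct starts Fri (31d) ✓; Nov starts Mon (30d); Dec starts Wed (31d).
Five-Saturday months: January, May, July, October → 4.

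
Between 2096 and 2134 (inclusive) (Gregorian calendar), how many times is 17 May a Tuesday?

Track 17 May's weekday year by year (advancing +1, or +2 across a Feb 29):
  2096: Thu  2097: Fri (+1)  2098: Sat (+1)  2099: Sun (+1)  2100: Mon (+1)
  2101: Tue (+1) ✓  2102: Wed (+1)  2103: Thu (+1)  2104: Sat (+2)  2105: Sun (+1)
  2106: Mon (+1)  2107: Tue (+1) ✓  2108: Thu (+2)  2109: Fri (+1)  … (11 more years) …
  2121: Sat (+1)  2122: Sun (+1)  2123: Mon (+1)  2124: Wed (+2)  2125: Thu (+1)
  2126: Fri (+1)  2127: Sat (+1)  2128: Mon (+2)  2129: Tue (+1) ✓  2130: Wed (+1)
  2131: Thu (+1)  2132: Sat (+2)  2133: Sun (+1)  2134: Mon (+1)
Tuesday years: 2101, 2107, 2112, 2118, 2129 — 5 in total.

5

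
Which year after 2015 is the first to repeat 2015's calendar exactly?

2026

Two years share a calendar iff Jan 1 falls on the same weekday and both are leap or both are common. 2015: Jan 1 is Thursday, common year.
2016: Jan 1 Friday, leap
2017: Jan 1 Sunday, common
2018: Jan 1 Monday, common
2019: Jan 1 Tuesday, common
2020: Jan 1 Wednesday, leap
2021: Jan 1 Friday, common
2022: Jan 1 Saturday, common
2023: Jan 1 Sunday, common
2024: Jan 1 Monday, leap
2025: Jan 1 Wednesday, common
2026: Jan 1 Thursday, common
2026 matches on both conditions.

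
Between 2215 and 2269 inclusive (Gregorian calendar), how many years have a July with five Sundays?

23

July has 31 days; it has five Sundays when Sunday falls among the first (month-length − 28) days — i.e. when July 1 is one of Sunday/Saturday/Friday.
July 1 by year: 2215:Sat✓ 2216:Mon 2217:Tue 2218:Wed 2219:Thu 2220:Sat✓ 2221:Sun✓ 2222:Mon 2223:Tue 2224:Thu 2225:Fri✓ 2226:Sat✓ 2227:Sun✓ 2228:Tue 2229:Wed …(25 more)… 2255:Sun✓ 2256:Tue 2257:Wed 2258:Thu 2259:Fri✓ 2260:Sun✓ 2261:Mon 2262:Tue 2263:Wed 2264:Fri✓ 2265:Sat✓ 2266:Sun✓ 2267:Mon 2268:Wed 2269:Thu
Years with five Sundays: 2215, 2220, 2221, 2225, 2226, 2227, 2231, 2232, 2236, 2237, 2238, 2242, 2243, 2248, 2249, 2253, 2254, 2255, 2259, 2260, 2264, 2265, 2266 → 23.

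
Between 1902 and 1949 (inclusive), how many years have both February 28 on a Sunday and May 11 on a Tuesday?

5

Check each year's weekday for February 28 and May 11:
  1902: Fri/Sun  1903: Sat/Mon  1904: Sun/Wed  1905: Tue/Thu  1906: Wed/Fri  1907: Thu/Sat  1908: Fri/Mon  1909: Sun/Tue ✓  1910: Mon/Wed  1911: Tue/Thu  1912: Wed/Sat  1913: Fri/Sun  1914: Sat/Mon  1915: Sun/Tue ✓  …(20 more)…  1936: Fri/Mon  1937: Sun/Tue ✓  1938: Mon/Wed  1939: Tue/Thu  1940: Wed/Sat  1941: Fri/Sun  1942: Sat/Mon  1943: Sun/Tue ✓  1944: Mon/Thu  1945: Wed/Fri  1946: Thu/Sat  1947: Fri/Sun  1948: Sat/Tue  1949: Mon/Wed
Both conditions hold in: 1909, 1915, 1926, 1937, 1943 — 5.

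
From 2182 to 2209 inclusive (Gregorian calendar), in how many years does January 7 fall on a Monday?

5

Track January 7's weekday year by year (advancing +1, or +2 across a Feb 29):
  2182: Mon ✓  2183: Tue (+1)  2184: Wed (+1)  2185: Fri (+2)  2186: Sat (+1)
  2187: Sun (+1)  2188: Mon (+1) ✓  2189: Wed (+2)  2190: Thu (+1)  2191: Fri (+1)
  2192: Sat (+1)  2193: Mon (+2) ✓  2194: Tue (+1)  2195: Wed (+1)  2196: Thu (+1)
  2197: Sat (+2)  2198: Sun (+1)  2199: Mon (+1) ✓  2200: Tue (+1)  2201: Wed (+1)
  2202: Thu (+1)  2203: Fri (+1)  2204: Sat (+1)  2205: Mon (+2) ✓  2206: Tue (+1)
  2207: Wed (+1)  2208: Thu (+1)  2209: Sat (+2)
Monday years: 2182, 2188, 2193, 2199, 2205 — 5 in total.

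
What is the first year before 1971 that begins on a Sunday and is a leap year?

Jan 1 advances by 2 weekdays after a leap year and by 1 after a common year.
1971: Jan 1 is Friday.
1970: Thursday
1969: Wednesday
1968: Monday (leap)
1967: Sunday
1966: Saturday
1965: Friday
1964: Wednesday (leap)
1963: Tuesday
1962: Monday
1961: Sunday
1960: Friday (leap)
1959: Thursday
1958: Wednesday
1957: Tuesday
1956: Sunday (leap)
1956 begins on a Sunday and is a leap year.

1956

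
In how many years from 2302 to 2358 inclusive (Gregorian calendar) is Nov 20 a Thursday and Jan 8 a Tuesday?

2

Check each year's weekday for Nov 20 and Jan 8:
  2302: Thu/Wed  2303: Fri/Thu  2304: Sun/Fri  2305: Mon/Sun  2306: Tue/Mon  2307: Wed/Tue  2308: Fri/Wed  2309: Sat/Fri  2310: Sun/Sat  2311: Mon/Sun  2312: Wed/Mon  2313: Thu/Wed  2314: Fri/Thu  2315: Sat/Fri  …(29 more)…  2345: Tue/Mon  2346: Wed/Tue  2347: Thu/Wed  2348: Sat/Thu  2349: Sun/Sat  2350: Mon/Sun  2351: Tue/Mon  2352: Thu/Tue ✓  2353: Fri/Thu  2354: Sat/Fri  2355: Sun/Sat  2356: Tue/Sun  2357: Wed/Tue  2358: Thu/Wed
Both conditions hold in: 2324, 2352 — 2.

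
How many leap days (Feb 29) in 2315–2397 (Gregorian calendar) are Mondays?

Leap years in 2315–2397: 21 of them.
Feb 29 weekday advances by 5 (mod 7) from one leap year to the next four years later (or differs when a century non-leap intervenes).
Leap-day weekdays: 2316:Tue 2320:Sun 2324:Fri 2328:Wed 2332:Mon✓ 2336:Sat 2340:Thu 2344:Tue 2348:Sun 2352:Fri 2356:Wed 2360:Mon✓ 2364:Sat 2368:Thu 2372:Tue 2376:Sun 2380:Fri 2384:Wed 2388:Mon✓ 2392:Sat 2396:Thu
Monday: 2332, 2360, 2388 → 3.

3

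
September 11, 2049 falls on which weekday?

Saturday

January 1, 2049 is a Friday.
September 11 is day 254 of the year, i.e. 253 days after Jan 1.
253 mod 7 = 1, so advance 1 weekday from Friday: Saturday.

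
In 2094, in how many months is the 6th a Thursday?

Check the 6th of each month of 2094: Jan 6: Wed, Feb 6: Sat, Mar 6: Sat, Apr 6: Tue, May 6: Thu, Jun 6: Sun, Jul 6: Tue, Aug 6: Fri, Sep 6: Mon, Oct 6: Wed, Nov 6: Sat, Dec 6: Mon.
Thursday occurs in May — 1 month.

1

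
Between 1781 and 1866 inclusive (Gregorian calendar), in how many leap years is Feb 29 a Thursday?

Leap years in 1781–1866: 20 of them.
Feb 29 weekday advances by 5 (mod 7) from one leap year to the next four years later (or differs when a century non-leap intervenes).
Leap-day weekdays: 1784:Sun 1788:Fri 1792:Wed 1796:Mon 1804:Wed 1808:Mon 1812:Sat 1816:Thu✓ 1820:Tue 1824:Sun 1828:Fri 1832:Wed 1836:Mon 1840:Sat 1844:Thu✓ 1848:Tue 1852:Sun 1856:Fri 1860:Wed 1864:Mon
Thursday: 1816, 1844 → 2.

2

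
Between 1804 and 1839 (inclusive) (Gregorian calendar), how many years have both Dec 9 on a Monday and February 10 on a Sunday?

Check each year's weekday for Dec 9 and February 10:
  1804: Sun/Fri  1805: Mon/Sun ✓  1806: Tue/Mon  1807: Wed/Tue  1808: Fri/Wed  1809: Sat/Fri  1810: Sun/Sat  1811: Mon/Sun ✓  1812: Wed/Mon  1813: Thu/Wed  1814: Fri/Thu  1815: Sat/Fri  1816: Mon/Sat  1817: Tue/Mon  …(8 more)…  1826: Sat/Fri  1827: Sun/Sat  1828: Tue/Sun  1829: Wed/Tue  1830: Thu/Wed  1831: Fri/Thu  1832: Sun/Fri  1833: Mon/Sun ✓  1834: Tue/Mon  1835: Wed/Tue  1836: Fri/Wed  1837: Sat/Fri  1838: Sun/Sat  1839: Mon/Sun ✓
Both conditions hold in: 1805, 1811, 1822, 1833, 1839 — 5.

5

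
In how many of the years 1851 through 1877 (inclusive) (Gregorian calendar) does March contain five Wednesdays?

12

March has 31 days; it has five Wednesdays when Wednesday falls among the first (month-length − 28) days — i.e. when March 1 is one of Wednesday/Tuesday/Monday.
March 1 by year: 1851:Sat 1852:Mon✓ 1853:Tue✓ 1854:Wed✓ 1855:Thu 1856:Sat 1857:Sun 1858:Mon✓ 1859:Tue✓ 1860:Thu 1861:Fri 1862:Sat 1863:Sun 1864:Tue✓ 1865:Wed✓ 1866:Thu 1867:Fri 1868:Sun 1869:Mon✓ 1870:Tue✓ 1871:Wed✓ 1872:Fri 1873:Sat 1874:Sun 1875:Mon✓ 1876:Wed✓ 1877:Thu
Years with five Wednesdays: 1852, 1853, 1854, 1858, 1859, 1864, 1865, 1869, 1870, 1871, 1875, 1876 → 12.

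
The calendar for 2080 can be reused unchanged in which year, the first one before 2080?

2052

Two years share a calendar iff Jan 1 falls on the same weekday and both are leap or both are common. 2080: Jan 1 is Monday, leap year.
2079: Jan 1 Sunday, common
2078: Jan 1 Saturday, common
2077: Jan 1 Friday, common
2076: Jan 1 Wednesday, leap
2075: Jan 1 Tuesday, common
2074: Jan 1 Monday, common
2073: Jan 1 Sunday, common
2072: Jan 1 Friday, leap
2071: Jan 1 Thursday, common
2070: Jan 1 Wednesday, common
2069: Jan 1 Tuesday, common
2068: Jan 1 Sunday, leap
2067: Jan 1 Saturday, common
2066: Jan 1 Friday, common
2065: Jan 1 Thursday, common
2064: Jan 1 Tuesday, leap
2063: Jan 1 Monday, common
2062: Jan 1 Sunday, common
2061: Jan 1 Saturday, common
2060: Jan 1 Thursday, leap
2059: Jan 1 Wednesday, common
2058: Jan 1 Tuesday, common
2057: Jan 1 Monday, common
2056: Jan 1 Saturday, leap
2055: Jan 1 Friday, common
2054: Jan 1 Thursday, common
2053: Jan 1 Wednesday, common
2052: Jan 1 Monday, leap
2052 matches on both conditions.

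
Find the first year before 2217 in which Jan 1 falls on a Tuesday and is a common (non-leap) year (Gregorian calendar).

Jan 1 advances by 2 weekdays after a leap year and by 1 after a common year.
2217: Jan 1 is Wednesday.
2216: Monday (leap)
2215: Sunday
2214: Saturday
2213: Friday
2212: Wednesday (leap)
2211: Tuesday
2211 begins on a Tuesday and is a common year.

2211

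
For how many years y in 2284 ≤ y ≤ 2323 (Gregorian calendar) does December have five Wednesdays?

16

December has 31 days; it has five Wednesdays when Wednesday falls among the first (month-length − 28) days — i.e. when December 1 is one of Wednesday/Tuesday/Monday.
December 1 by year: 2284:Mon✓ 2285:Tue✓ 2286:Wed✓ 2287:Thu 2288:Sat 2289:Sun 2290:Mon✓ 2291:Tue✓ 2292:Thu 2293:Fri 2294:Sat 2295:Sun 2296:Tue✓ 2297:Wed✓ 2298:Thu …(10 more)… 2309:Wed✓ 2310:Thu 2311:Fri 2312:Sun 2313:Mon✓ 2314:Tue✓ 2315:Wed✓ 2316:Fri 2317:Sat 2318:Sun 2319:Mon✓ 2320:Wed✓ 2321:Thu 2322:Fri 2323:Sat
Years with five Wednesdays: 2284, 2285, 2286, 2290, 2291, 2296, 2297, 2302, 2303, 2308, 2309, 2313, 2314, 2315, 2319, 2320 → 16.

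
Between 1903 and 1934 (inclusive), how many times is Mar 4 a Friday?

5

Track Mar 4's weekday year by year (advancing +1, or +2 across a Feb 29):
  1903: Wed  1904: Fri (+2) ✓  1905: Sat (+1)  1906: Sun (+1)  1907: Mon (+1)
  1908: Wed (+2)  1909: Thu (+1)  1910: Fri (+1) ✓  1911: Sat (+1)  1912: Mon (+2)
  1913: Tue (+1)  1914: Wed (+1)  1915: Thu (+1)  1916: Sat (+2)  … (4 more years) …
  1921: Fri (+1) ✓  1922: Sat (+1)  1923: Sun (+1)  1924: Tue (+2)  1925: Wed (+1)
  1926: Thu (+1)  1927: Fri (+1) ✓  1928: Sun (+2)  1929: Mon (+1)  1930: Tue (+1)
  1931: Wed (+1)  1932: Fri (+2) ✓  1933: Sat (+1)  1934: Sun (+1)
Friday years: 1904, 1910, 1921, 1927, 1932 — 5 in total.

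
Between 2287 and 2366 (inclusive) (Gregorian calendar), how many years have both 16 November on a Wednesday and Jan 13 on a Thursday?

Check each year's weekday for 16 November and Jan 13:
  2287: Wed/Thu ✓  2288: Fri/Fri  2289: Sat/Sun  2290: Sun/Mon  2291: Mon/Tue  2292: Wed/Wed  2293: Thu/Fri  2294: Fri/Sat  2295: Sat/Sun  2296: Mon/Mon  2297: Tue/Wed  2298: Wed/Thu ✓  2299: Thu/Fri  2300: Fri/Sat  …(52 more)…  2353: Mon/Tue  2354: Tue/Wed  2355: Wed/Thu ✓  2356: Fri/Fri  2357: Sat/Sun  2358: Sun/Mon  2359: Mon/Tue  2360: Wed/Wed  2361: Thu/Fri  2362: Fri/Sat  2363: Sat/Sun  2364: Mon/Mon  2365: Tue/Wed  2366: Wed/Thu ✓
Both conditions hold in: 2287, 2298, 2310, 2321, 2327, 2338, 2349, 2355, 2366 — 9.

9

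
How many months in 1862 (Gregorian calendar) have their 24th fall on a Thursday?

2

Check the 24th of each month of 1862: Jan 24: Fri, Feb 24: Mon, Mar 24: Mon, Apr 24: Thu, May 24: Sat, Jun 24: Tue, Jul 24: Thu, Aug 24: Sun, Sep 24: Wed, Oct 24: Fri, Nov 24: Mon, Dec 24: Wed.
Thursday occurs in April, July — 2 months.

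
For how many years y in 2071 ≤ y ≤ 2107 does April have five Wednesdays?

11

April has 30 days; it has five Wednesdays when Wednesday falls among the first (month-length − 28) days — i.e. when April 1 is one of Wednesday/Tuesday.
April 1 by year: 2071:Wed✓ 2072:Fri 2073:Sat 2074:Sun 2075:Mon 2076:Wed✓ 2077:Thu 2078:Fri 2079:Sat 2080:Mon 2081:Tue✓ 2082:Wed✓ 2083:Thu 2084:Sat 2085:Sun …(7 more)… 2093:Wed✓ 2094:Thu 2095:Fri 2096:Sun 2097:Mon 2098:Tue✓ 2099:Wed✓ 2100:Thu 2101:Fri 2102:Sat 2103:Sun 2104:Tue✓ 2105:Wed✓ 2106:Thu 2107:Fri
Years with five Wednesdays: 2071, 2076, 2081, 2082, 2087, 2092, 2093, 2098, 2099, 2104, 2105 → 11.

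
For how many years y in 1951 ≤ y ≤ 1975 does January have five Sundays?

10

January has 31 days; it has five Sundays when Sunday falls among the first (month-length − 28) days — i.e. when January 1 is one of Sunday/Saturday/Friday.
January 1 by year: 1951:Mon 1952:Tue 1953:Thu 1954:Fri✓ 1955:Sat✓ 1956:Sun✓ 1957:Tue 1958:Wed 1959:Thu 1960:Fri✓ 1961:Sun✓ 1962:Mon 1963:Tue 1964:Wed 1965:Fri✓ 1966:Sat✓ 1967:Sun✓ 1968:Mon 1969:Wed 1970:Thu 1971:Fri✓ 1972:Sat✓ 1973:Mon 1974:Tue 1975:Wed
Years with five Sundays: 1954, 1955, 1956, 1960, 1961, 1965, 1966, 1967, 1971, 1972 → 10.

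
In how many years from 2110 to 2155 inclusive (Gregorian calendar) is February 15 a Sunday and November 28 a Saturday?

5

Check each year's weekday for February 15 and November 28:
  2110: Sat/Fri  2111: Sun/Sat ✓  2112: Mon/Mon  2113: Wed/Tue  2114: Thu/Wed  2115: Fri/Thu  2116: Sat/Sat  2117: Mon/Sun  2118: Tue/Mon  2119: Wed/Tue  2120: Thu/Thu  2121: Sat/Fri  2122: Sun/Sat ✓  2123: Mon/Sun  …(18 more)…  2142: Thu/Wed  2143: Fri/Thu  2144: Sat/Sat  2145: Mon/Sun  2146: Tue/Mon  2147: Wed/Tue  2148: Thu/Thu  2149: Sat/Fri  2150: Sun/Sat ✓  2151: Mon/Sun  2152: Tue/Tue  2153: Thu/Wed  2154: Fri/Thu  2155: Sat/Fri
Both conditions hold in: 2111, 2122, 2133, 2139, 2150 — 5.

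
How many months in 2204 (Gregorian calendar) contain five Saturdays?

A month of length L has five Saturdays iff its first Saturday is on day ≤ L−28 (so day 1–3 in a 31-day month, 1–2 in a 30-day month, day 1 in a leap February).
Checking each month of 2204: Jan starts Sun (31d); Feb starts Wed (29d); Mar starts Thu (31d) ✓; Apr starts Sun (30d); May starts Tue (31d); Jun starts Fri (30d) ✓; Jul starts Sun (31d); Aug starts Wed (31d); Sep starts Sat (30d) ✓; Oct starts Mon (31d); Nov starts Thu (30d); Dec starts Sat (31d) ✓.
Five-Saturday months: March, June, September, December → 4.

4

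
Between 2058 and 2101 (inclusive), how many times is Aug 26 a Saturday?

5

Track Aug 26's weekday year by year (advancing +1, or +2 across a Feb 29):
  2058: Mon  2059: Tue (+1)  2060: Thu (+2)  2061: Fri (+1)  2062: Sat (+1) ✓
  2063: Sun (+1)  2064: Tue (+2)  2065: Wed (+1)  2066: Thu (+1)  2067: Fri (+1)
  2068: Sun (+2)  2069: Mon (+1)  2070: Tue (+1)  2071: Wed (+1)  … (16 more years) …
  2088: Thu (+2)  2089: Fri (+1)  2090: Sat (+1) ✓  2091: Sun (+1)  2092: Tue (+2)
  2093: Wed (+1)  2094: Thu (+1)  2095: Fri (+1)  2096: Sun (+2)  2097: Mon (+1)
  2098: Tue (+1)  2099: Wed (+1)  2100: Thu (+1)  2101: Fri (+1)
Saturday years: 2062, 2073, 2079, 2084, 2090 — 5 in total.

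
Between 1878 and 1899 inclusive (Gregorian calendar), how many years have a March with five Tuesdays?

March has 31 days; it has five Tuesdays when Tuesday falls among the first (month-length − 28) days — i.e. when March 1 is one of Tuesday/Monday/Sunday.
March 1 by year: 1878:Fri 1879:Sat 1880:Mon✓ 1881:Tue✓ 1882:Wed 1883:Thu 1884:Sat 1885:Sun✓ 1886:Mon✓ 1887:Tue✓ 1888:Thu 1889:Fri 1890:Sat 1891:Sun✓ 1892:Tue✓ 1893:Wed 1894:Thu 1895:Fri 1896:Sun✓ 1897:Mon✓ 1898:Tue✓ 1899:Wed
Years with five Tuesdays: 1880, 1881, 1885, 1886, 1887, 1891, 1892, 1896, 1897, 1898 → 10.

10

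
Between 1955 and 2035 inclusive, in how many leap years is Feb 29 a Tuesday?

3

Leap years in 1955–2035: 20 of them.
Feb 29 weekday advances by 5 (mod 7) from one leap year to the next four years later (or differs when a century non-leap intervenes).
Leap-day weekdays: 1956:Wed 1960:Mon 1964:Sat 1968:Thu 1972:Tue✓ 1976:Sun 1980:Fri 1984:Wed 1988:Mon 1992:Sat 1996:Thu 2000:Tue✓ 2004:Sun 2008:Fri 2012:Wed 2016:Mon 2020:Sat 2024:Thu 2028:Tue✓ 2032:Sun
Tuesday: 1972, 2000, 2028 → 3.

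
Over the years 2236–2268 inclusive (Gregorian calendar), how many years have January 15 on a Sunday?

5

Track January 15's weekday year by year (advancing +1, or +2 across a Feb 29):
  2236: Fri  2237: Sun (+2) ✓  2238: Mon (+1)  2239: Tue (+1)  2240: Wed (+1)
  2241: Fri (+2)  2242: Sat (+1)  2243: Sun (+1) ✓  2244: Mon (+1)  2245: Wed (+2)
  2246: Thu (+1)  2247: Fri (+1)  2248: Sat (+1)  2249: Mon (+2)  … (5 more years) …
  2255: Mon (+1)  2256: Tue (+1)  2257: Thu (+2)  2258: Fri (+1)  2259: Sat (+1)
  2260: Sun (+1) ✓  2261: Tue (+2)  2262: Wed (+1)  2263: Thu (+1)  2264: Fri (+1)
  2265: Sun (+2) ✓  2266: Mon (+1)  2267: Tue (+1)  2268: Wed (+1)
Sunday years: 2237, 2243, 2254, 2260, 2265 — 5 in total.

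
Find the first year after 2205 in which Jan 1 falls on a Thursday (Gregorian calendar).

2207

Jan 1 advances by 2 weekdays after a leap year and by 1 after a common year.
2205: Jan 1 is Tuesday.
2206: Wednesday
2207: Thursday
2207 begins on a Thursday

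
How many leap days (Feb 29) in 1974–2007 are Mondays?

1

Leap years in 1974–2007: 8 of them.
Feb 29 weekday advances by 5 (mod 7) from one leap year to the next four years later (or differs when a century non-leap intervenes).
Leap-day weekdays: 1976:Sun 1980:Fri 1984:Wed 1988:Mon✓ 1992:Sat 1996:Thu 2000:Tue 2004:Sun
Monday: 1988 → 1.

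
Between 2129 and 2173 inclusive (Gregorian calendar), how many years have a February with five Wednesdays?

2

February has 28 days (29 in leap years); it has five Wednesdays when Wednesday falls among the first (month-length − 28) days — i.e. when February 1 is Wednesday in a leap year (never in a common year).
February 1 by year: 2129:Tue 2130:Wed 2131:Thu 2132:Fri 2133:Sun 2134:Mon 2135:Tue 2136:Wed✓ 2137:Fri 2138:Sat 2139:Sun 2140:Mon 2141:Wed 2142:Thu 2143:Fri …(15 more)… 2159:Thu 2160:Fri 2161:Sun 2162:Mon 2163:Tue 2164:Wed✓ 2165:Fri 2166:Sat 2167:Sun 2168:Mon 2169:Wed 2170:Thu 2171:Fri 2172:Sat 2173:Mon
Years with five Wednesdays: 2136, 2164 → 2.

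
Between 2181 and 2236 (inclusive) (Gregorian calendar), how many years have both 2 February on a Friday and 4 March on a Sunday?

Check each year's weekday for 2 February and 4 March:
  2181: Fri/Sun ✓  2182: Sat/Mon  2183: Sun/Tue  2184: Mon/Thu  2185: Wed/Fri  2186: Thu/Sat  2187: Fri/Sun ✓  2188: Sat/Tue  2189: Mon/Wed  2190: Tue/Thu  2191: Wed/Fri  2192: Thu/Sun  2193: Sat/Mon  2194: Sun/Tue  …(28 more)…  2223: Sun/Tue  2224: Mon/Thu  2225: Wed/Fri  2226: Thu/Sat  2227: Fri/Sun ✓  2228: Sat/Tue  2229: Mon/Wed  2230: Tue/Thu  2231: Wed/Fri  2232: Thu/Sun  2233: Sat/Mon  2234: Sun/Tue  2235: Mon/Wed  2236: Tue/Fri
Both conditions hold in: 2181, 2187, 2198, 2210, 2221, 2227 — 6.

6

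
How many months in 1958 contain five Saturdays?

A month of length L has five Saturdays iff its first Saturday is on day ≤ L−28 (so day 1–3 in a 31-day month, 1–2 in a 30-day month, day 1 in a leap February).
Checking each month of 1958: Jan starts Wed (31d); Feb starts Sat (28d); Mar starts Sat (31d) ✓; Apr starts Tue (30d); May starts Thu (31d) ✓; Jun starts Sun (30d); Jul starts Tue (31d); Aug starts Fri (31d) ✓; Sep starts Mon (30d); Oct starts Wed (31d); Nov starts Sat (30d) ✓; Dec starts Mon (31d).
Five-Saturday months: March, May, August, November → 4.

4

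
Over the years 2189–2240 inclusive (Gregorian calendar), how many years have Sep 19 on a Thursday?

Track Sep 19's weekday year by year (advancing +1, or +2 across a Feb 29):
  2189: Sat  2190: Sun (+1)  2191: Mon (+1)  2192: Wed (+2)  2193: Thu (+1) ✓
  2194: Fri (+1)  2195: Sat (+1)  2196: Mon (+2)  2197: Tue (+1)  2198: Wed (+1)
  2199: Thu (+1) ✓  2200: Fri (+1)  2201: Sat (+1)  2202: Sun (+1)  … (24 more years) …
  2227: Wed (+1)  2228: Fri (+2)  2229: Sat (+1)  2230: Sun (+1)  2231: Mon (+1)
  2232: Wed (+2)  2233: Thu (+1) ✓  2234: Fri (+1)  2235: Sat (+1)  2236: Mon (+2)
  2237: Tue (+1)  2238: Wed (+1)  2239: Thu (+1) ✓  2240: Sat (+2)
Thursday years: 2193, 2199, 2205, 2211, 2216, 2222, 2233, 2239 — 8 in total.

8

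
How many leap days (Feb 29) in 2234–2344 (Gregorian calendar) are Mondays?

5

Leap years in 2234–2344: 27 of them.
Feb 29 weekday advances by 5 (mod 7) from one leap year to the next four years later (or differs when a century non-leap intervenes).
Leap-day weekdays: 2236:Mon✓ 2240:Sat 2244:Thu 2248:Tue 2252:Sun 2256:Fri 2260:Wed 2264:Mon✓ 2268:Sat 2272:Thu 2276:Tue 2280:Sun 2284:Fri 2288:Wed 2292:Mon✓ 2296:Sat 2304:Mon✓ 2308:Sat 2312:Thu 2316:Tue 2320:Sun 2324:Fri 2328:Wed 2332:Mon✓ 2336:Sat 2340:Thu 2344:Tue
Monday: 2236, 2264, 2292, 2304, 2332 → 5.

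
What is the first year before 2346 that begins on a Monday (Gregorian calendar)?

Jan 1 advances by 2 weekdays after a leap year and by 1 after a common year.
2346: Jan 1 is Tuesday.
2345: Monday
2345 begins on a Monday

2345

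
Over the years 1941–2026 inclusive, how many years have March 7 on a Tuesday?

12

Track March 7's weekday year by year (advancing +1, or +2 across a Feb 29):
  1941: Fri  1942: Sat (+1)  1943: Sun (+1)  1944: Tue (+2) ✓  1945: Wed (+1)
  1946: Thu (+1)  1947: Fri (+1)  1948: Sun (+2)  1949: Mon (+1)  1950: Tue (+1) ✓
  1951: Wed (+1)  1952: Fri (+2)  1953: Sat (+1)  1954: Sun (+1)  … (58 more years) …
  2013: Thu (+1)  2014: Fri (+1)  2015: Sat (+1)  2016: Mon (+2)  2017: Tue (+1) ✓
  2018: Wed (+1)  2019: Thu (+1)  2020: Sat (+2)  2021: Sun (+1)  2022: Mon (+1)
  2023: Tue (+1) ✓  2024: Thu (+2)  2025: Fri (+1)  2026: Sat (+1)
Tuesday years: 1944, 1950, 1961, 1967, 1972, 1978, 1989, 1995, 2000, 2006, 2017, 2023 — 12 in total.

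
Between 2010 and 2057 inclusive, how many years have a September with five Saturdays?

14

September has 30 days; it has five Saturdays when Saturday falls among the first (month-length − 28) days — i.e. when September 1 is one of Saturday/Friday.
September 1 by year: 2010:Wed 2011:Thu 2012:Sat✓ 2013:Sun 2014:Mon 2015:Tue 2016:Thu 2017:Fri✓ 2018:Sat✓ 2019:Sun 2020:Tue 2021:Wed 2022:Thu 2023:Fri✓ 2024:Sun …(18 more)… 2043:Tue 2044:Thu 2045:Fri✓ 2046:Sat✓ 2047:Sun 2048:Tue 2049:Wed 2050:Thu 2051:Fri✓ 2052:Sun 2053:Mon 2054:Tue 2055:Wed 2056:Fri✓ 2057:Sat✓
Years with five Saturdays: 2012, 2017, 2018, 2023, 2028, 2029, 2034, 2035, 2040, 2045, 2046, 2051, 2056, 2057 → 14.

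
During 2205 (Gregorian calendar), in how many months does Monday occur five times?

4

A month of length L has five Mondays iff its first Monday is on day ≤ L−28 (so day 1–3 in a 31-day month, 1–2 in a 30-day month, day 1 in a leap February).
Checking each month of 2205: Jan starts Tue (31d); Feb starts Fri (28d); Mar starts Fri (31d); Apr starts Mon (30d) ✓; May starts Wed (31d); Jun starts Sat (30d); Jul starts Mon (31d) ✓; Aug starts Thu (31d); Sep starts Sun (30d) ✓; Oct starts Tue (31d); Nov starts Fri (30d); Dec starts Sun (31d) ✓.
Five-Monday months: April, July, September, December → 4.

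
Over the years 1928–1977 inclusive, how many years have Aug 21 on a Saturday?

7

Track Aug 21's weekday year by year (advancing +1, or +2 across a Feb 29):
  1928: Tue  1929: Wed (+1)  1930: Thu (+1)  1931: Fri (+1)  1932: Sun (+2)
  1933: Mon (+1)  1934: Tue (+1)  1935: Wed (+1)  1936: Fri (+2)  1937: Sat (+1) ✓
  1938: Sun (+1)  1939: Mon (+1)  1940: Wed (+2)  1941: Thu (+1)  … (22 more years) …
  1964: Fri (+2)  1965: Sat (+1) ✓  1966: Sun (+1)  1967: Mon (+1)  1968: Wed (+2)
  1969: Thu (+1)  1970: Fri (+1)  1971: Sat (+1) ✓  1972: Mon (+2)  1973: Tue (+1)
  1974: Wed (+1)  1975: Thu (+1)  1976: Sat (+2) ✓  1977: Sun (+1)
Saturday years: 1937, 1943, 1948, 1954, 1965, 1971, 1976 — 7 in total.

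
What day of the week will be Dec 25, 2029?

January 1, 2029 is a Monday.
December 25 is day 359 of the year, i.e. 358 days after Jan 1.
358 mod 7 = 1, so advance 1 weekday from Monday: Tuesday.

Tuesday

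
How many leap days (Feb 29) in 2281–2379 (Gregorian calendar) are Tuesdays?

Leap years in 2281–2379: 23 of them.
Feb 29 weekday advances by 5 (mod 7) from one leap year to the next four years later (or differs when a century non-leap intervenes).
Leap-day weekdays: 2284:Fri 2288:Wed 2292:Mon 2296:Sat 2304:Mon 2308:Sat 2312:Thu 2316:Tue✓ 2320:Sun 2324:Fri 2328:Wed 2332:Mon 2336:Sat 2340:Thu 2344:Tue✓ 2348:Sun 2352:Fri 2356:Wed 2360:Mon 2364:Sat 2368:Thu 2372:Tue✓ 2376:Sun
Tuesday: 2316, 2344, 2372 → 3.

3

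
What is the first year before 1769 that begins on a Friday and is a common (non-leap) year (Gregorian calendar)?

1762

Jan 1 advances by 2 weekdays after a leap year and by 1 after a common year.
1769: Jan 1 is Sunday.
1768: Friday (leap)
1767: Thursday
1766: Wednesday
1765: Tuesday
1764: Sunday (leap)
1763: Saturday
1762: Friday
1762 begins on a Friday and is a common year.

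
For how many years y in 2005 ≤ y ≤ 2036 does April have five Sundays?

April has 30 days; it has five Sundays when Sunday falls among the first (month-length − 28) days — i.e. when April 1 is one of Sunday/Saturday.
April 1 by year: 2005:Fri 2006:Sat✓ 2007:Sun✓ 2008:Tue 2009:Wed 2010:Thu 2011:Fri 2012:Sun✓ 2013:Mon 2014:Tue 2015:Wed 2016:Fri 2017:Sat✓ 2018:Sun✓ 2019:Mon 2020:Wed 2021:Thu 2022:Fri 2023:Sat✓ 2024:Mon 2025:Tue 2026:Wed 2027:Thu 2028:Sat✓ 2029:Sun✓ 2030:Mon 2031:Tue 2032:Thu 2033:Fri 2034:Sat✓ 2035:Sun✓ 2036:Tue
Years with five Sundays: 2006, 2007, 2012, 2017, 2018, 2023, 2028, 2029, 2034, 2035 → 10.

10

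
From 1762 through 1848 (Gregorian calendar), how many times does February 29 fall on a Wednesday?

4

Leap years in 1762–1848: 21 of them.
Feb 29 weekday advances by 5 (mod 7) from one leap year to the next four years later (or differs when a century non-leap intervenes).
Leap-day weekdays: 1764:Wed✓ 1768:Mon 1772:Sat 1776:Thu 1780:Tue 1784:Sun 1788:Fri 1792:Wed✓ 1796:Mon 1804:Wed✓ 1808:Mon 1812:Sat 1816:Thu 1820:Tue 1824:Sun 1828:Fri 1832:Wed✓ 1836:Mon 1840:Sat 1844:Thu 1848:Tue
Wednesday: 1764, 1792, 1804, 1832 → 4.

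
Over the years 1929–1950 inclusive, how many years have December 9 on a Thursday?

Track December 9's weekday year by year (advancing +1, or +2 across a Feb 29):
  1929: Mon  1930: Tue (+1)  1931: Wed (+1)  1932: Fri (+2)  1933: Sat (+1)
  1934: Sun (+1)  1935: Mon (+1)  1936: Wed (+2)  1937: Thu (+1) ✓  1938: Fri (+1)
  1939: Sat (+1)  1940: Mon (+2)  1941: Tue (+1)  1942: Wed (+1)  1943: Thu (+1) ✓
  1944: Sat (+2)  1945: Sun (+1)  1946: Mon (+1)  1947: Tue (+1)  1948: Thu (+2) ✓
  1949: Fri (+1)  1950: Sat (+1)
Thursday years: 1937, 1943, 1948 — 3 in total.

3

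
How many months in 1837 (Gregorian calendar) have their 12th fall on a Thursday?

Check the 12th of each month of 1837: Jan 12: Thu, Feb 12: Sun, Mar 12: Sun, Apr 12: Wed, May 12: Fri, Jun 12: Mon, Jul 12: Wed, Aug 12: Sat, Sep 12: Tue, Oct 12: Thu, Nov 12: Sun, Dec 12: Tue.
Thursday occurs in January, October — 2 months.

2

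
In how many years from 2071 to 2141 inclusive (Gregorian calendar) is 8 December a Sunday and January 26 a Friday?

Check each year's weekday for 8 December and January 26:
  2071: Tue/Mon  2072: Thu/Tue  2073: Fri/Thu  2074: Sat/Fri  2075: Sun/Sat  2076: Tue/Sun  2077: Wed/Tue  2078: Thu/Wed  2079: Fri/Thu  2080: Sun/Fri ✓  2081: Mon/Sun  2082: Tue/Mon  2083: Wed/Tue  2084: Fri/Wed  …(43 more)…  2128: Wed/Mon  2129: Thu/Wed  2130: Fri/Thu  2131: Sat/Fri  2132: Mon/Sat  2133: Tue/Mon  2134: Wed/Tue  2135: Thu/Wed  2136: Sat/Thu  2137: Sun/Sat  2138: Mon/Sun  2139: Tue/Mon  2140: Thu/Tue  2141: Fri/Thu
Both conditions hold in: 2080, 2120 — 2.

2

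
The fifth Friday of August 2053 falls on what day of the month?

August 1, 2053 is a Friday, so the first Friday is the 1st.
The fifth Friday is 1 + 28 = 29.

29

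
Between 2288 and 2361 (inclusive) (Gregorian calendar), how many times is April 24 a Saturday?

9

Track April 24's weekday year by year (advancing +1, or +2 across a Feb 29):
  2288: Tue  2289: Wed (+1)  2290: Thu (+1)  2291: Fri (+1)  2292: Sun (+2)
  2293: Mon (+1)  2294: Tue (+1)  2295: Wed (+1)  2296: Fri (+2)  2297: Sat (+1) ✓
  2298: Sun (+1)  2299: Mon (+1)  2300: Tue (+1)  2301: Wed (+1)  … (46 more years) …
  2348: Sat (+2) ✓  2349: Sun (+1)  2350: Mon (+1)  2351: Tue (+1)  2352: Thu (+2)
  2353: Fri (+1)  2354: Sat (+1) ✓  2355: Sun (+1)  2356: Tue (+2)  2357: Wed (+1)
  2358: Thu (+1)  2359: Fri (+1)  2360: Sun (+2)  2361: Mon (+1)
Saturday years: 2297, 2309, 2315, 2320, 2326, 2337, 2343, 2348, 2354 — 9 in total.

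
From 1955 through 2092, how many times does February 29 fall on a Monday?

Leap years in 1955–2092: 35 of them.
Feb 29 weekday advances by 5 (mod 7) from one leap year to the next four years later (or differs when a century non-leap intervenes).
Leap-day weekdays: 1956:Wed 1960:Mon✓ 1964:Sat 1968:Thu 1972:Tue 1976:Sun 1980:Fri 1984:Wed 1988:Mon✓ 1992:Sat 1996:Thu 2000:Tue 2004:Sun …(9 more)… 2044:Mon✓ 2048:Sat 2052:Thu 2056:Tue 2060:Sun 2064:Fri 2068:Wed 2072:Mon✓ 2076:Sat 2080:Thu 2084:Tue 2088:Sun 2092:Fri
Monday: 1960, 1988, 2016, 2044, 2072 → 5.

5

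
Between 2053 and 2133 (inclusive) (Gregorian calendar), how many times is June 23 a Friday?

11

Track June 23's weekday year by year (advancing +1, or +2 across a Feb 29):
  2053: Mon  2054: Tue (+1)  2055: Wed (+1)  2056: Fri (+2) ✓  2057: Sat (+1)
  2058: Sun (+1)  2059: Mon (+1)  2060: Wed (+2)  2061: Thu (+1)  2062: Fri (+1) ✓
  2063: Sat (+1)  2064: Mon (+2)  2065: Tue (+1)  2066: Wed (+1)  … (53 more years) …
  2120: Sun (+2)  2121: Mon (+1)  2122: Tue (+1)  2123: Wed (+1)  2124: Fri (+2) ✓
  2125: Sat (+1)  2126: Sun (+1)  2127: Mon (+1)  2128: Wed (+2)  2129: Thu (+1)
  2130: Fri (+1) ✓  2131: Sat (+1)  2132: Mon (+2)  2133: Tue (+1)
Friday years: 2056, 2062, 2073, 2079, 2084, 2090, 2102, 2113, 2119, 2124, 2130 — 11 in total.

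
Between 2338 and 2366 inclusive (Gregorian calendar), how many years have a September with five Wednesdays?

September has 30 days; it has five Wednesdays when Wednesday falls among the first (month-length − 28) days — i.e. when September 1 is one of Wednesday/Tuesday.
September 1 by year: 2338:Thu 2339:Fri 2340:Sun 2341:Mon 2342:Tue✓ 2343:Wed✓ 2344:Fri 2345:Sat 2346:Sun 2347:Mon 2348:Wed✓ 2349:Thu 2350:Fri 2351:Sat 2352:Mon 2353:Tue✓ 2354:Wed✓ 2355:Thu 2356:Sat 2357:Sun 2358:Mon 2359:Tue✓ 2360:Thu 2361:Fri 2362:Sat 2363:Sun 2364:Tue✓ 2365:Wed✓ 2366:Thu
Years with five Wednesdays: 2342, 2343, 2348, 2353, 2354, 2359, 2364, 2365 → 8.

8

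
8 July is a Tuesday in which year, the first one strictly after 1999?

2003

From one year to the next, a fixed date's weekday advances by 1, or by 2 when a Feb 29 lies between the two dates.
1999: July 8 is Thursday.
2000: Saturday (+2)
2001: Sunday (+1)
2002: Monday (+1)
2003: Tuesday (+1)
8 July falls on a Tuesday in 2003.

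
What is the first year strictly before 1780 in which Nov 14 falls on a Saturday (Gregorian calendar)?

1778

From one year to the next, a fixed date's weekday advances by 1, or by 2 when a Feb 29 lies between the two dates.
1780: November 14 is Tuesday.
1779: Sunday (−2)
1778: Saturday (−1)
Nov 14 falls on a Saturday in 1778.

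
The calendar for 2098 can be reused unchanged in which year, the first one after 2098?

Two years share a calendar iff Jan 1 falls on the same weekday and both are leap or both are common. 2098: Jan 1 is Wednesday, common year.
2099: Jan 1 Thursday, common
2100: Jan 1 Friday, common
2101: Jan 1 Saturday, common
2102: Jan 1 Sunday, common
2103: Jan 1 Monday, common
2104: Jan 1 Tuesday, leap
2105: Jan 1 Thursday, common
2106: Jan 1 Friday, common
2107: Jan 1 Saturday, common
2108: Jan 1 Sunday, leap
2109: Jan 1 Tuesday, common
2110: Jan 1 Wednesday, common
2110 matches on both conditions.

2110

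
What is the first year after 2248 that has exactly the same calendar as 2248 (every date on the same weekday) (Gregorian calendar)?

Two years share a calendar iff Jan 1 falls on the same weekday and both are leap or both are common. 2248: Jan 1 is Saturday, leap year.
2249: Jan 1 Monday, common
2250: Jan 1 Tuesday, common
2251: Jan 1 Wednesday, common
2252: Jan 1 Thursday, leap
2253: Jan 1 Saturday, common
2254: Jan 1 Sunday, common
2255: Jan 1 Monday, common
2256: Jan 1 Tuesday, leap
2257: Jan 1 Thursday, common
2258: Jan 1 Friday, common
2259: Jan 1 Saturday, common
2260: Jan 1 Sunday, leap
2261: Jan 1 Tuesday, common
2262: Jan 1 Wednesday, common
2263: Jan 1 Thursday, common
2264: Jan 1 Friday, leap
2265: Jan 1 Sunday, common
2266: Jan 1 Monday, common
2267: Jan 1 Tuesday, common
2268: Jan 1 Wednesday, leap
2269: Jan 1 Friday, common
2270: Jan 1 Saturday, common
2271: Jan 1 Sunday, common
2272: Jan 1 Monday, leap
2273: Jan 1 Wednesday, common
2274: Jan 1 Thursday, common
2275: Jan 1 Friday, common
2276: Jan 1 Saturday, leap
2276 matches on both conditions.

2276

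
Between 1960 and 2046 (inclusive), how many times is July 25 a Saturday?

Track July 25's weekday year by year (advancing +1, or +2 across a Feb 29):
  1960: Mon  1961: Tue (+1)  1962: Wed (+1)  1963: Thu (+1)  1964: Sat (+2) ✓
  1965: Sun (+1)  1966: Mon (+1)  1967: Tue (+1)  1968: Thu (+2)  1969: Fri (+1)
  1970: Sat (+1) ✓  1971: Sun (+1)  1972: Tue (+2)  1973: Wed (+1)  … (59 more years) …
  2033: Mon (+1)  2034: Tue (+1)  2035: Wed (+1)  2036: Fri (+2)  2037: Sat (+1) ✓
  2038: Sun (+1)  2039: Mon (+1)  2040: Wed (+2)  2041: Thu (+1)  2042: Fri (+1)
  2043: Sat (+1) ✓  2044: Mon (+2)  2045: Tue (+1)  2046: Wed (+1)
Saturday years: 1964, 1970, 1981, 1987, 1992, 1998, 2009, 2015, 2020, 2026, 2037, 2043 — 12 in total.

12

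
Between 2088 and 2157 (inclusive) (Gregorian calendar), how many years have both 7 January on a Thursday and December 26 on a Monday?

2

Check each year's weekday for 7 January and December 26:
  2088: Wed/Sun  2089: Fri/Mon  2090: Sat/Tue  2091: Sun/Wed  2092: Mon/Fri  2093: Wed/Sat  2094: Thu/Sun  2095: Fri/Mon  2096: Sat/Wed  2097: Mon/Thu  2098: Tue/Fri  2099: Wed/Sat  2100: Thu/Sun  2101: Fri/Mon  …(42 more)…  2144: Tue/Sat  2145: Thu/Sun  2146: Fri/Mon  2147: Sat/Tue  2148: Sun/Thu  2149: Tue/Fri  2150: Wed/Sat  2151: Thu/Sun  2152: Fri/Tue  2153: Sun/Wed  2154: Mon/Thu  2155: Tue/Fri  2156: Wed/Sun  2157: Fri/Mon
Both conditions hold in: 2112, 2140 — 2.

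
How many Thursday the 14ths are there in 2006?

2

Check the 14th of each month of 2006: Jan 14: Sat, Feb 14: Tue, Mar 14: Tue, Apr 14: Fri, May 14: Sun, Jun 14: Wed, Jul 14: Fri, Aug 14: Mon, Sep 14: Thu, Oct 14: Sat, Nov 14: Tue, Dec 14: Thu.
Thursday occurs in September, December — 2 months.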